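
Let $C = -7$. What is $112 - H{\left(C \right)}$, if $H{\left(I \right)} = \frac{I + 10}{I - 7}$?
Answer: $\frac{1571}{14} \approx 112.21$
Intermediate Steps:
$H{\left(I \right)} = \frac{10 + I}{-7 + I}$
$112 - H{\left(C \right)} = 112 - \frac{10 - 7}{-7 - 7} = 112 - \frac{1}{-14} \cdot 3 = 112 - \left(- \frac{1}{14}\right) 3 = 112 - - \frac{3}{14} = 112 + \frac{3}{14} = \frac{1571}{14}$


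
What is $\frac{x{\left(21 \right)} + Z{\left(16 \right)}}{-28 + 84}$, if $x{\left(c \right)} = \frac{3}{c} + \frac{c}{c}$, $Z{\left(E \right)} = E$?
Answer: $\frac{15}{49} \approx 0.30612$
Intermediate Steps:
$x{\left(c \right)} = 1 + \frac{3}{c}$ ($x{\left(c \right)} = \frac{3}{c} + 1 = 1 + \frac{3}{c}$)
$\frac{x{\left(21 \right)} + Z{\left(16 \right)}}{-28 + 84} = \frac{\frac{3 + 21}{21} + 16}{-28 + 84} = \frac{\frac{1}{21} \cdot 24 + 16}{56} = \left(\frac{8}{7} + 16\right) \frac{1}{56} = \frac{120}{7} \cdot \frac{1}{56} = \frac{15}{49}$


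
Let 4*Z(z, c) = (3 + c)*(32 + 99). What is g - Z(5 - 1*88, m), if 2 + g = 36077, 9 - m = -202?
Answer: 58133/2 ≈ 29067.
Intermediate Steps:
m = 211 (m = 9 - 1*(-202) = 9 + 202 = 211)
Z(z, c) = 393/4 + 131*c/4 (Z(z, c) = ((3 + c)*(32 + 99))/4 = ((3 + c)*131)/4 = (393 + 131*c)/4 = 393/4 + 131*c/4)
g = 36075 (g = -2 + 36077 = 36075)
g - Z(5 - 1*88, m) = 36075 - (393/4 + (131/4)*211) = 36075 - (393/4 + 27641/4) = 36075 - 1*14017/2 = 36075 - 14017/2 = 58133/2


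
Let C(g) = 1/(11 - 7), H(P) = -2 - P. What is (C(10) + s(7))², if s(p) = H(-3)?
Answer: 25/16 ≈ 1.5625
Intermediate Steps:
s(p) = 1 (s(p) = -2 - 1*(-3) = -2 + 3 = 1)
C(g) = ¼ (C(g) = 1/4 = ¼)
(C(10) + s(7))² = (¼ + 1)² = (5/4)² = 25/16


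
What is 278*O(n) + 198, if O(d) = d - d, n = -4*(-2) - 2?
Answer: 198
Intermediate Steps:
n = 6 (n = 8 - 2 = 6)
O(d) = 0
278*O(n) + 198 = 278*0 + 198 = 0 + 198 = 198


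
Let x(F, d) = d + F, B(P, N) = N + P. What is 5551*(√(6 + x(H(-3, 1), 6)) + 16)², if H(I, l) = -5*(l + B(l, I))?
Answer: 1515423 + 177632*√17 ≈ 2.2478e+6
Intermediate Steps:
H(I, l) = -10*l - 5*I (H(I, l) = -5*(l + (I + l)) = -5*(I + 2*l) = -10*l - 5*I)
x(F, d) = F + d
5551*(√(6 + x(H(-3, 1), 6)) + 16)² = 5551*(√(6 + ((-10*1 - 5*(-3)) + 6)) + 16)² = 5551*(√(6 + ((-10 + 15) + 6)) + 16)² = 5551*(√(6 + (5 + 6)) + 16)² = 5551*(√(6 + 11) + 16)² = 5551*(√17 + 16)² = 5551*(16 + √17)²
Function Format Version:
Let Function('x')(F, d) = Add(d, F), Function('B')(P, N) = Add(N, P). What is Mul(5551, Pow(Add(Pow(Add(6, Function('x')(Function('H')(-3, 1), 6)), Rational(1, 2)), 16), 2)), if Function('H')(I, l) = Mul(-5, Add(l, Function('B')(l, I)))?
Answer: Add(1515423, Mul(177632, Pow(17, Rational(1, 2)))) ≈ 2.2478e+6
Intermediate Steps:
Function('H')(I, l) = Add(Mul(-10, l), Mul(-5, I)) (Function('H')(I, l) = Mul(-5, Add(l, Add(I, l))) = Mul(-5, Add(I, Mul(2, l))) = Add(Mul(-10, l), Mul(-5, I)))
Function('x')(F, d) = Add(F, d)
Mul(5551, Pow(Add(Pow(Add(6, Function('x')(Function('H')(-3, 1), 6)), Rational(1, 2)), 16), 2)) = Mul(5551, Pow(Add(Pow(Add(6, Add(Add(Mul(-10, 1), Mul(-5, -3)), 6)), Rational(1, 2)), 16), 2)) = Mul(5551, Pow(Add(Pow(Add(6, Add(Add(-10, 15), 6)), Rational(1, 2)), 16), 2)) = Mul(5551, Pow(Add(Pow(Add(6, Add(5, 6)), Rational(1, 2)), 16), 2)) = Mul(5551, Pow(Add(Pow(Add(6, 11), Rational(1, 2)), 16), 2)) = Mul(5551, Pow(Add(Pow(17, Rational(1, 2)), 16), 2)) = Mul(5551, Pow(Add(16, Pow(17, Rational(1, 2))), 2))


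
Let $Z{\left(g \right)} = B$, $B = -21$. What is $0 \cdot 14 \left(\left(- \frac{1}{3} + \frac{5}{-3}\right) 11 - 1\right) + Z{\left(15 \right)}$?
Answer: $-21$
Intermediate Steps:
$Z{\left(g \right)} = -21$
$0 \cdot 14 \left(\left(- \frac{1}{3} + \frac{5}{-3}\right) 11 - 1\right) + Z{\left(15 \right)} = 0 \cdot 14 \left(\left(- \frac{1}{3} + \frac{5}{-3}\right) 11 - 1\right) - 21 = 0 \left(\left(\left(-1\right) \frac{1}{3} + 5 \left(- \frac{1}{3}\right)\right) 11 - 1\right) - 21 = 0 \left(\left(- \frac{1}{3} - \frac{5}{3}\right) 11 - 1\right) - 21 = 0 \left(\left(-2\right) 11 - 1\right) - 21 = 0 \left(-22 - 1\right) - 21 = 0 \left(-23\right) - 21 = 0 - 21 = -21$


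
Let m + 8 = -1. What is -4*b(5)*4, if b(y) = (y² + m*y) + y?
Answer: 240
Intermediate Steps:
m = -9 (m = -8 - 1 = -9)
b(y) = y² - 8*y (b(y) = (y² - 9*y) + y = y² - 8*y)
-4*b(5)*4 = -20*(-8 + 5)*4 = -20*(-3)*4 = -4*(-15)*4 = 60*4 = 240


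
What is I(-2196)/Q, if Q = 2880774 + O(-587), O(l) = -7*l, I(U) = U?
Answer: -2196/2884883 ≈ -0.00076121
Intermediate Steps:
Q = 2884883 (Q = 2880774 - 7*(-587) = 2880774 + 4109 = 2884883)
I(-2196)/Q = -2196/2884883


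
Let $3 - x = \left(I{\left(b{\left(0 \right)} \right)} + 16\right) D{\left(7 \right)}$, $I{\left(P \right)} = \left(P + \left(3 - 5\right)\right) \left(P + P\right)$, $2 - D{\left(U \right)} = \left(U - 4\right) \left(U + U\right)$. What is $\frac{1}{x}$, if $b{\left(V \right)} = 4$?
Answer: $\frac{1}{1283} \approx 0.00077942$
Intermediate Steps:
$D{\left(U \right)} = 2 - 2 U \left(-4 + U\right)$ ($D{\left(U \right)} = 2 - \left(U - 4\right) \left(U + U\right) = 2 - \left(-4 + U\right) 2 U = 2 - 2 U \left(-4 + U\right)$)
$I{\left(P \right)} = 2 P \left(-2 + P\right)$ ($I{\left(P \right)} = \left(P - 2\right) 2 P = \left(-2 + P\right) 2 P = 2 P \left(-2 + P\right)$)
$x = 1283$ ($x = 3 - \left(2 \cdot 4 \left(-2 + 4\right) + 16\right) \left(2 - 2 \cdot 7^{2} + 8 \cdot 7\right) = 3 - \left(2 \cdot 4 \cdot 2 + 16\right) \left(2 - 98 + 56\right) = 3 - \left(16 + 16\right) \left(2 - 98 + 56\right) = 3 - 32 \left(-40\right) = 3 - -1280 = 3 + 1280 = 1283$)
$\frac{1}{x} = \frac{1}{1283}$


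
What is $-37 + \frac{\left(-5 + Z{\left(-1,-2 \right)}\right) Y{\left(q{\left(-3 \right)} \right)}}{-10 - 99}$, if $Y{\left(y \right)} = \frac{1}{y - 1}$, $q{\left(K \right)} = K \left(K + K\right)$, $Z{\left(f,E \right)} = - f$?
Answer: $- \frac{68557}{1853} \approx -36.998$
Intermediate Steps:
$q{\left(K \right)} = 2 K^{2}$ ($q{\left(K \right)} = K 2 K = 2 K^{2}$)
$Y{\left(y \right)} = \frac{1}{-1 + y}$
$-37 + \frac{\left(-5 + Z{\left(-1,-2 \right)}\right) Y{\left(q{\left(-3 \right)} \right)}}{-10 - 99} = -37 + \frac{\left(-5 - -1\right) \frac{1}{-1 + 2 \left(-3\right)^{2}}}{-10 - 99} = -37 + \frac{\left(-5 + 1\right) \frac{1}{-1 + 2 \cdot 9}}{-109} = -37 + - \frac{4}{-1 + 18} \left(- \frac{1}{109}\right) = -37 + - \frac{4}{17} \left(- \frac{1}{109}\right) = -37 + \left(-4\right) \frac{1}{17} \left(- \frac{1}{109}\right) = -37 - - \frac{4}{1853} = -37 + \frac{4}{1853} = - \frac{68557}{1853}$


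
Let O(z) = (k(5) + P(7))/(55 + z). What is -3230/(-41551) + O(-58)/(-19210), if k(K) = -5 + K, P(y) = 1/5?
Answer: 930766051/11972920650 ≈ 0.077739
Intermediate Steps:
P(y) = ⅕
O(z) = 1/(5*(55 + z)) (O(z) = ((-5 + 5) + ⅕)/(55 + z) = (0 + ⅕)/(55 + z) = 1/(5*(55 + z)))
-3230/(-41551) + O(-58)/(-19210) = -3230/(-41551) + (1/(5*(55 - 58)))/(-19210) = -3230*(-1/41551) + ((⅕)/(-3))*(-1/19210) = 3230/41551 + ((⅕)*(-⅓))*(-1/19210) = 3230/41551 - 1/15*(-1/19210) = 3230/41551 + 1/288150 = 930766051/11972920650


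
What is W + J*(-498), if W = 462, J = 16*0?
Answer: 462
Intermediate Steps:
J = 0
W + J*(-498) = 462 + 0*(-498) = 462 + 0 = 462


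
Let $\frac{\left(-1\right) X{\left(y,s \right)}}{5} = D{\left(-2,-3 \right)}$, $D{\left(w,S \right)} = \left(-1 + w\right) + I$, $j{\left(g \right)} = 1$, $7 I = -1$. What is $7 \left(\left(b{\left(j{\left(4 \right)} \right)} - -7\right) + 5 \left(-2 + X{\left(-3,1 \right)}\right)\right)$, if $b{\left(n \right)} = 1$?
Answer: $536$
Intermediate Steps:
$I = - \frac{1}{7}$ ($I = \frac{1}{7} \left(-1\right) = - \frac{1}{7} \approx -0.14286$)
$D{\left(w,S \right)} = - \frac{8}{7} + w$ ($D{\left(w,S \right)} = \left(-1 + w\right) - \frac{1}{7} = - \frac{8}{7} + w$)
$X{\left(y,s \right)} = \frac{110}{7}$ ($X{\left(y,s \right)} = - 5 \left(- \frac{8}{7} - 2\right) = \left(-5\right) \left(- \frac{22}{7}\right) = \frac{110}{7}$)
$7 \left(\left(b{\left(j{\left(4 \right)} \right)} - -7\right) + 5 \left(-2 + X{\left(-3,1 \right)}\right)\right) = 7 \left(\left(1 - -7\right) + 5 \left(-2 + \frac{110}{7}\right)\right) = 7 \left(\left(1 + 7\right) + 5 \cdot \frac{96}{7}\right) = 7 \left(8 + \frac{480}{7}\right) = 7 \cdot \frac{536}{7} = 536$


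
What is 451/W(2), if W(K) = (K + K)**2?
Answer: 451/16 ≈ 28.188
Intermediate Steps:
W(K) = 4*K**2 (W(K) = (2*K)**2 = 4*K**2)
451/W(2) = 451/((4*2**2)) = 451/((4*4)) = 451/16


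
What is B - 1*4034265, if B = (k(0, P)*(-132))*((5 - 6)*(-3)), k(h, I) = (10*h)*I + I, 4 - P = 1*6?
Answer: -4033473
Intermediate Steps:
P = -2 (P = 4 - 6 = -2)
k(h, I) = I + 10*I*h (k(h, I) = 10*I*h + I = I + 10*I*h)
B = 792 (B = (-2*(1 + 10*0)*(-132))*((5 - 6)*(-3)) = (-2*(1 + 0)*(-132))*(-1*(-3)) = (-2*1*(-132))*3 = -2*(-132)*3 = 264*3 = 792)
B - 1*4034265 = 792 - 1*4034265 = 792 - 4034265 = -4033473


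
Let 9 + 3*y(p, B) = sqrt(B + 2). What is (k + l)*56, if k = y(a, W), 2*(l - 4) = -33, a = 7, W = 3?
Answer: -868 + 56*sqrt(5)/3 ≈ -826.26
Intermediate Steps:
l = -25/2 (l = 4 + (1/2)*(-33) = 4 - 33/2 = -25/2 ≈ -12.500)
y(p, B) = -3 + sqrt(2 + B)/3 (y(p, B) = -3 + sqrt(B + 2)/3 = -3 + sqrt(2 + B)/3)
k = -3 + sqrt(5)/3 (k = -3 + sqrt(2 + 3)/3 = -3 + sqrt(5)/3 ≈ -2.2546)
(k + l)*56 = ((-3 + sqrt(5)/3) - 25/2)*56 = (-31/2 + sqrt(5)/3)*56 = -868 + 56*sqrt(5)/3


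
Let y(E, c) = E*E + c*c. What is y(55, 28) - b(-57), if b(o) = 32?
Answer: 3777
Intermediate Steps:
y(E, c) = E**2 + c**2
y(55, 28) - b(-57) = (55**2 + 28**2) - 1*32 = (3025 + 784) - 32 = 3809 - 32 = 3777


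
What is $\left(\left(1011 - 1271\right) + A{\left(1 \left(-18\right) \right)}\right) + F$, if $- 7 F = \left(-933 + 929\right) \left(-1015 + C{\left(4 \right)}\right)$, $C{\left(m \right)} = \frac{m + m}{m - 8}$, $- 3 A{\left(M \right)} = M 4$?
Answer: $- \frac{5720}{7} \approx -817.14$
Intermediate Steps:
$A{\left(M \right)} = - \frac{4 M}{3}$ ($A{\left(M \right)} = - \frac{M 4}{3} = - \frac{4 M}{3}$)
$C{\left(m \right)} = \frac{2 m}{-8 + m}$
$F = - \frac{4068}{7}$ ($F = - \frac{\left(-933 + 929\right) \left(-1015 + 2 \cdot 4 \frac{1}{-8 + 4}\right)}{7} = - \frac{\left(-4\right) \left(-1015 + 2 \cdot 4 \frac{1}{-4}\right)}{7} = - \frac{\left(-4\right) \left(-1015 + 2 \cdot 4 \left(- \frac{1}{4}\right)\right)}{7} = - \frac{\left(-4\right) \left(-1015 - 2\right)}{7} = - \frac{\left(-4\right) \left(-1017\right)}{7} = \left(- \frac{1}{7}\right) 4068 = - \frac{4068}{7} \approx -581.14$)
$\left(\left(1011 - 1271\right) + A{\left(1 \left(-18\right) \right)}\right) + F = \left(\left(1011 - 1271\right) - \frac{4 \cdot 1 \left(-18\right)}{3}\right) - \frac{4068}{7} = \left(\left(1011 - 1271\right) - -24\right) - \frac{4068}{7} = \left(-260 + 24\right) - \frac{4068}{7} = -236 - \frac{4068}{7} = - \frac{5720}{7}$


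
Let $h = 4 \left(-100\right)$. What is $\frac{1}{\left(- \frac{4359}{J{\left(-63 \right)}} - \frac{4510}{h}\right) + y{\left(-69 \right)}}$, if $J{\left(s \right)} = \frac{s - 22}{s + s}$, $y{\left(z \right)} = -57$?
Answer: $- \frac{136}{884993} \approx -0.00015367$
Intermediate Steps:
$J{\left(s \right)} = \frac{-22 + s}{2 s}$
$h = -400$
$\frac{1}{\left(- \frac{4359}{J{\left(-63 \right)}} - \frac{4510}{h}\right) + y{\left(-69 \right)}} = \frac{1}{\left(- \frac{4359}{\frac{1}{2} \frac{1}{-63} \left(-22 - 63\right)} - \frac{4510}{-400}\right) - 57} = \frac{1}{\left(- \frac{4359}{\frac{1}{2} \left(- \frac{1}{63}\right) \left(-85\right)} - - \frac{451}{40}\right) - 57} = \frac{1}{\left(- \frac{4359}{\frac{85}{126}} + \frac{451}{40}\right) - 57} = \frac{1}{\left(\left(-4359\right) \frac{126}{85} + \frac{451}{40}\right) - 57} = \frac{1}{\left(- \frac{549234}{85} + \frac{451}{40}\right) - 57} = \frac{1}{- \frac{877241}{136} - 57} = \frac{1}{- \frac{884993}{136}} = - \frac{136}{884993}$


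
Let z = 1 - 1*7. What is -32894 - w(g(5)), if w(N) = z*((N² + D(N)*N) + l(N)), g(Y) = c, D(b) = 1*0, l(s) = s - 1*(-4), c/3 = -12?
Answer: -25310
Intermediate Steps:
c = -36 (c = 3*(-12) = -36)
l(s) = 4 + s (l(s) = s + 4 = 4 + s)
D(b) = 0
g(Y) = -36
z = -6 (z = 1 - 7 = -6)
w(N) = -24 - 6*N - 6*N² (w(N) = -6*((N² + 0*N) + (4 + N)) = -6*((N² + 0) + (4 + N)) = -6*(N² + (4 + N)) = -6*(4 + N + N²) = -24 - 6*N - 6*N²)
-32894 - w(g(5)) = -32894 - (-24 - 6*(-36) - 6*(-36)²) = -32894 - (-24 + 216 - 6*1296) = -32894 - (-24 + 216 - 7776) = -32894 - 1*(-7584) = -32894 + 7584 = -25310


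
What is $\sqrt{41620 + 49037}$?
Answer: $3 \sqrt{10073} \approx 301.09$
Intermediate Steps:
$\sqrt{41620 + 49037} = \sqrt{90657} = 3 \sqrt{10073}$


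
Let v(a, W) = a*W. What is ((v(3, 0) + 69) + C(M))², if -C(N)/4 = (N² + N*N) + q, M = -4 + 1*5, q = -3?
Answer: 5329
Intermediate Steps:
v(a, W) = W*a
M = 1 (M = -4 + 5 = 1)
C(N) = 12 - 8*N² (C(N) = -4*((N² + N*N) - 3) = -4*((N² + N²) - 3) = -4*(2*N² - 3) = -4*(-3 + 2*N²) = 12 - 8*N²)
((v(3, 0) + 69) + C(M))² = ((0*3 + 69) + (12 - 8*1²))² = ((0 + 69) + (12 - 8*1))² = (69 + (12 - 8))² = (69 + 4)² = 73² = 5329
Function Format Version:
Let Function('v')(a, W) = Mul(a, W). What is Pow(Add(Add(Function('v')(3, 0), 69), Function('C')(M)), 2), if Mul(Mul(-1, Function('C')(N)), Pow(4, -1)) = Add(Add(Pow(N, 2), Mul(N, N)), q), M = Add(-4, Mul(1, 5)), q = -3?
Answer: 5329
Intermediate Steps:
Function('v')(a, W) = Mul(W, a)
M = 1 (M = Add(-4, 5) = 1)
Function('C')(N) = Add(12, Mul(-8, Pow(N, 2))) (Function('C')(N) = Mul(-4, Add(Add(Pow(N, 2), Mul(N, N)), -3)) = Mul(-4, Add(Add(Pow(N, 2), Pow(N, 2)), -3)) = Mul(-4, Add(Mul(2, Pow(N, 2)), -3)) = Mul(-4, Add(-3, Mul(2, Pow(N, 2)))) = Add(12, Mul(-8, Pow(N, 2))))
Pow(Add(Add(Function('v')(3, 0), 69), Function('C')(M)), 2) = Pow(Add(Add(Mul(0, 3), 69), Add(12, Mul(-8, Pow(1, 2)))), 2) = Pow(Add(Add(0, 69), Add(12, Mul(-8, 1))), 2) = Pow(Add(69, Add(12, -8)), 2) = Pow(Add(69, 4), 2) = Pow(73, 2) = 5329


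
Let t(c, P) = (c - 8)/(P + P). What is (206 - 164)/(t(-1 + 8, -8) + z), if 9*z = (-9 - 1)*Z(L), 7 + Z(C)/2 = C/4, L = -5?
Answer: 2016/883 ≈ 2.2831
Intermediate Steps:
t(c, P) = (-8 + c)/(2*P) (t(c, P) = (-8 + c)/((2*P)) = (-8 + c)*(1/(2*P)) = (-8 + c)/(2*P))
Z(C) = -14 + C/2 (Z(C) = -14 + 2*(C/4) = -14 + C/2)
z = 55/3 (z = ((-9 - 1)*(-14 + (½)*(-5)))/9 = (-10*(-14 - 5/2))/9 = (-10*(-33/2))/9 = (⅑)*165 = 55/3 ≈ 18.333)
(206 - 164)/(t(-1 + 8, -8) + z) = (206 - 164)/((½)*(-8 + (-1 + 8))/(-8) + 55/3) = 42/((½)*(-⅛)*(-8 + 7) + 55/3) = 42/((½)*(-⅛)*(-1) + 55/3) = 42/(1/16 + 55/3) = 42/(883/48) = 42*(48/883) = 2016/883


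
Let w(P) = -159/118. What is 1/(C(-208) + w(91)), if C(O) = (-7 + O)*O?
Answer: 118/5276801 ≈ 2.2362e-5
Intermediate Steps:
C(O) = O*(-7 + O)
w(P) = -159/118 (w(P) = -159*1/118 = -159/118)
1/(C(-208) + w(91)) = 1/(-208*(-7 - 208) - 159/118) = 1/(-208*(-215) - 159/118) = 1/(44720 - 159/118) = 1/(5276801/118) = 118/5276801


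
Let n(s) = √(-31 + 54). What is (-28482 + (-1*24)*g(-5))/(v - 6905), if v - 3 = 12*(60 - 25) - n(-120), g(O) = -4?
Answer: 183998052/42016301 - 28386*√23/42016301 ≈ 4.3760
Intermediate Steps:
n(s) = √23
v = 423 - √23 (v = 3 + (12*(60 - 25) - √23) = 3 + (12*35 - √23) = 3 + (420 - √23) = 423 - √23 ≈ 418.20)
(-28482 + (-1*24)*g(-5))/(v - 6905) = (-28482 - 1*24*(-4))/((423 - √23) - 6905) = (-28482 - 24*(-4))/(-6482 - √23) = (-28482 + 96)/(-6482 - √23) = -28386/(-6482 - √23)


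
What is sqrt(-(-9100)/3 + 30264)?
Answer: 2*sqrt(74919)/3 ≈ 182.48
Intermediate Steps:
sqrt(-(-9100)/3 + 30264) = sqrt(-700*(-13/3) + 30264) = sqrt(9100/3 + 30264) = sqrt(99892/3) = 2*sqrt(74919)/3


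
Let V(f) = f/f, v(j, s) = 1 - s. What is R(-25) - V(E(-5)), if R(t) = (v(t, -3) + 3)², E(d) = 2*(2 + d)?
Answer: 48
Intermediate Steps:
E(d) = 4 + 2*d
R(t) = 49 (R(t) = ((1 - 1*(-3)) + 3)² = ((1 + 3) + 3)² = (4 + 3)² = 7² = 49)
V(f) = 1
R(-25) - V(E(-5)) = 49 - 1*1 = 49 - 1 = 48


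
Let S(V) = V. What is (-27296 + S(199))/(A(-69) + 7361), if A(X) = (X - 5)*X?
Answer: -3871/1781 ≈ -2.1735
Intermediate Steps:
A(X) = X*(-5 + X) (A(X) = (-5 + X)*X = X*(-5 + X))
(-27296 + S(199))/(A(-69) + 7361) = (-27296 + 199)/(-69*(-5 - 69) + 7361) = -27097/(-69*(-74) + 7361) = -27097/(5106 + 7361) = -27097/12467 = -27097*1/12467 = -3871/1781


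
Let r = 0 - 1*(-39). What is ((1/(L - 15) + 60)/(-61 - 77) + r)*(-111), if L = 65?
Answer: -9845663/2300 ≈ -4280.7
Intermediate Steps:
r = 39 (r = 0 + 39 = 39)
((1/(L - 15) + 60)/(-61 - 77) + r)*(-111) = ((1/(65 - 15) + 60)/(-61 - 77) + 39)*(-111) = ((1/50 + 60)/(-138) + 39)*(-111) = ((1/50 + 60)*(-1/138) + 39)*(-111) = ((3001/50)*(-1/138) + 39)*(-111) = (-3001/6900 + 39)*(-111) = (266099/6900)*(-111) = -9845663/2300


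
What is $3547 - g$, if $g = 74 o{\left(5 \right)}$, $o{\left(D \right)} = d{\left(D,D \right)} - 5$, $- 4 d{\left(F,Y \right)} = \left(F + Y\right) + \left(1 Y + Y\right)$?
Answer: $4287$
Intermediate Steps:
$d{\left(F,Y \right)} = - \frac{3 Y}{4} - \frac{F}{4}$ ($d{\left(F,Y \right)} = - \frac{\left(F + Y\right) + \left(1 Y + Y\right)}{4} = - \frac{\left(F + Y\right) + \left(Y + Y\right)}{4} = - \frac{\left(F + Y\right) + 2 Y}{4} = - \frac{F + 3 Y}{4} = - \frac{3 Y}{4} - \frac{F}{4}$)
$o{\left(D \right)} = -5 - D$ ($o{\left(D \right)} = \left(- \frac{3 D}{4} - \frac{D}{4}\right) - 5 = - D - 5 = -5 - D$)
$g = -740$ ($g = 74 \left(-5 - 5\right) = 74 \left(-10\right) = -740$)
$3547 - g = 3547 - -740 = 3547 + 740 = 4287$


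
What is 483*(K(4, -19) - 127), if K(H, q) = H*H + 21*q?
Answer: -246330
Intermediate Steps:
K(H, q) = H² + 21*q
483*(K(4, -19) - 127) = 483*((4² + 21*(-19)) - 127) = 483*((16 - 399) - 127) = 483*(-383 - 127) = 483*(-510) = -246330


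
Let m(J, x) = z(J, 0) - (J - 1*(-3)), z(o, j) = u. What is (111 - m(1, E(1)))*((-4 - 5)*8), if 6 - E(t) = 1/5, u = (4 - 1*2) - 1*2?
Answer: -8280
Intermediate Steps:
u = 0 (u = (4 - 2) - 2 = 2 - 2 = 0)
z(o, j) = 0
E(t) = 29/5 (E(t) = 6 - 1/5 = 6 - 1*⅕ = 6 - ⅕ = 29/5)
m(J, x) = -3 - J (m(J, x) = 0 - (J - 1*(-3)) = 0 - (J + 3) = 0 - (3 + J) = 0 + (-3 - J) = -3 - J)
(111 - m(1, E(1)))*((-4 - 5)*8) = (111 - (-3 - 1*1))*((-4 - 5)*8) = (111 - (-3 - 1))*(-9*8) = (111 - 1*(-4))*(-72) = (111 + 4)*(-72) = 115*(-72) = -8280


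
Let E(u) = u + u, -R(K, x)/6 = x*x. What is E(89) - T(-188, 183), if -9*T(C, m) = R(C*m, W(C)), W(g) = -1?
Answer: 532/3 ≈ 177.33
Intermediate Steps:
R(K, x) = -6*x² (R(K, x) = -6*x*x = -6*x²)
T(C, m) = ⅔ (T(C, m) = -(-2)*(-1)²/3 = -(-2)/3 = -⅑*(-6) = ⅔)
E(u) = 2*u
E(89) - T(-188, 183) = 2*89 - 1*⅔ = 178 - ⅔ = 532/3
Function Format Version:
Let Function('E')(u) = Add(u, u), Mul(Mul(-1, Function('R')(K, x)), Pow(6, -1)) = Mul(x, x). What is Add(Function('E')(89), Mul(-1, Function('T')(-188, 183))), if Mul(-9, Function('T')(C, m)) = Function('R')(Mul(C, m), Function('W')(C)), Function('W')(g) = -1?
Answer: Rational(532, 3) ≈ 177.33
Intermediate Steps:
Function('R')(K, x) = Mul(-6, Pow(x, 2)) (Function('R')(K, x) = Mul(-6, Mul(x, x)) = Mul(-6, Pow(x, 2)))
Function('T')(C, m) = Rational(2, 3) (Function('T')(C, m) = Mul(Rational(-1, 9), Mul(-6, Pow(-1, 2))) = Mul(Rational(-1, 9), Mul(-6, 1)) = Mul(Rational(-1, 9), -6) = Rational(2, 3))
Function('E')(u) = Mul(2, u)
Add(Function('E')(89), Mul(-1, Function('T')(-188, 183))) = Add(Mul(2, 89), Mul(-1, Rational(2, 3))) = Add(178, Rational(-2, 3)) = Rational(532, 3)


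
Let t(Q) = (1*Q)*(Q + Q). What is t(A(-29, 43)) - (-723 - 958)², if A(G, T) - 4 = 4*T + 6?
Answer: -2759513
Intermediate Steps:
A(G, T) = 10 + 4*T (A(G, T) = 4 + (4*T + 6) = 4 + (6 + 4*T) = 10 + 4*T)
t(Q) = 2*Q² (t(Q) = Q*(2*Q) = 2*Q²)
t(A(-29, 43)) - (-723 - 958)² = 2*(10 + 4*43)² - (-723 - 958)² = 2*(10 + 172)² - 1*(-1681)² = 2*182² - 1*2825761 = 2*33124 - 2825761 = 66248 - 2825761 = -2759513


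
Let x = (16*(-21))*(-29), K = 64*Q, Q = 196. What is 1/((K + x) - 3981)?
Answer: 1/18307 ≈ 5.4624e-5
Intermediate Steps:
K = 12544 (K = 64*196 = 12544)
x = 9744 (x = -336*(-29) = 9744)
1/((K + x) - 3981) = 1/((12544 + 9744) - 3981) = 1/(22288 - 3981) = 1/18307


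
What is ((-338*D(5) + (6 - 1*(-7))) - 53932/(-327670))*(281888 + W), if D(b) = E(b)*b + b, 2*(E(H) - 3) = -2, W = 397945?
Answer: -80461792921851/23405 ≈ -3.4378e+9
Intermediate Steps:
E(H) = 2 (E(H) = 3 + (1/2)*(-2) = 3 - 1 = 2)
D(b) = 3*b (D(b) = 2*b + b = 3*b)
((-338*D(5) + (6 - 1*(-7))) - 53932/(-327670))*(281888 + W) = ((-1014*5 + (6 - 1*(-7))) - 53932/(-327670))*(281888 + 397945) = ((-338*15 + (6 + 7)) - 53932*(-1/327670))*679833 = ((-5070 + 13) + 26966/163835)*679833 = (-5057 + 26966/163835)*679833 = -828486629/163835*679833 = -80461792921851/23405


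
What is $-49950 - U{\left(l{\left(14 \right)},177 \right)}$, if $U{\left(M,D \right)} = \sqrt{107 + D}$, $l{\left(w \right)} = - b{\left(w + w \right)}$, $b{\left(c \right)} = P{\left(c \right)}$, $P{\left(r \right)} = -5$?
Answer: $-49950 - 2 \sqrt{71} \approx -49967.0$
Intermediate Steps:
$b{\left(c \right)} = -5$
$l{\left(w \right)} = 5$ ($l{\left(w \right)} = \left(-1\right) \left(-5\right) = 5$)
$-49950 - U{\left(l{\left(14 \right)},177 \right)} = -49950 - \sqrt{107 + 177} = -49950 - \sqrt{284} = -49950 - 2 \sqrt{71}$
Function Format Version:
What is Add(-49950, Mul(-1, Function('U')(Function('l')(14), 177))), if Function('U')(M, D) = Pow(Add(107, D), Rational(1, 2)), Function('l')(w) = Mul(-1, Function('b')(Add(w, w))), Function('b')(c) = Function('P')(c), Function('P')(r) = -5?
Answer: Add(-49950, Mul(-2, Pow(71, Rational(1, 2)))) ≈ -49967.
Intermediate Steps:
Function('b')(c) = -5
Function('l')(w) = 5 (Function('l')(w) = Mul(-1, -5) = 5)
Add(-49950, Mul(-1, Function('U')(Function('l')(14), 177))) = Add(-49950, Mul(-1, Pow(Add(107, 177), Rational(1, 2)))) = Add(-49950, Mul(-1, Pow(284, Rational(1, 2)))) = Add(-49950, Mul(-1, Mul(2, Pow(71, Rational(1, 2))))) = Add(-49950, Mul(-2, Pow(71, Rational(1, 2))))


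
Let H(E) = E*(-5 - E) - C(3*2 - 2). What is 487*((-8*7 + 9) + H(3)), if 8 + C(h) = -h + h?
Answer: -30681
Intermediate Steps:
C(h) = -8 (C(h) = -8 + (-h + h) = -8 + 0 = -8)
H(E) = 8 + E*(-5 - E) (H(E) = E*(-5 - E) - 1*(-8) = E*(-5 - E) + 8 = 8 + E*(-5 - E))
487*((-8*7 + 9) + H(3)) = 487*((-8*7 + 9) + (8 - 1*3**2 - 5*3)) = 487*((-56 + 9) + (8 - 1*9 - 15)) = 487*(-47 + (8 - 9 - 15)) = 487*(-47 - 16) = 487*(-63) = -30681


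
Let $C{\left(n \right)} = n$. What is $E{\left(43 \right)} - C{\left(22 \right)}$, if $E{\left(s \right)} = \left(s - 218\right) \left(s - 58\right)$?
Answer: $2603$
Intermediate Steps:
$E{\left(s \right)} = \left(-218 + s\right) \left(-58 + s\right)$
$E{\left(43 \right)} - C{\left(22 \right)} = \left(12644 + 43^{2} - 11868\right) - 22 = \left(12644 + 1849 - 11868\right) - 22 = 2625 - 22 = 2603$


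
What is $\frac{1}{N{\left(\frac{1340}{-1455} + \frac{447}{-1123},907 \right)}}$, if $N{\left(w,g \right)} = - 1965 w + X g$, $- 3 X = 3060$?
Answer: $- \frac{108931}{100494093485} \approx -1.084 \cdot 10^{-6}$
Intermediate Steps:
$X = -1020$ ($X = \left(- \frac{1}{3}\right) 3060 = -1020$)
$N{\left(w,g \right)} = - 1965 w - 1020 g$
$\frac{1}{N{\left(\frac{1340}{-1455} + \frac{447}{-1123},907 \right)}} = \frac{1}{- 1965 \left(\frac{1340}{-1455} + \frac{447}{-1123}\right) - 925140} = \frac{1}{- 1965 \left(1340 \left(- \frac{1}{1455}\right) + 447 \left(- \frac{1}{1123}\right)\right) - 925140} = \frac{1}{- 1965 \left(- \frac{268}{291} - \frac{447}{1123}\right) - 925140} = \frac{1}{\left(-1965\right) \left(- \frac{431041}{326793}\right) - 925140} = \frac{1}{\frac{282331855}{108931} - 925140} = \frac{1}{- \frac{100494093485}{108931}} = - \frac{108931}{100494093485}$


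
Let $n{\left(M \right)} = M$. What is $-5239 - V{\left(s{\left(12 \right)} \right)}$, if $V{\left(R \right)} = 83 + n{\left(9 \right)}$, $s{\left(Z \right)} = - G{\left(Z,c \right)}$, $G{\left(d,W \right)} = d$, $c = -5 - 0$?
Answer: $-5331$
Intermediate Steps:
$c = -5$ ($c = -5 + 0 = -5$)
$s{\left(Z \right)} = - Z$
$V{\left(R \right)} = 92$ ($V{\left(R \right)} = 83 + 9 = 92$)
$-5239 - V{\left(s{\left(12 \right)} \right)} = -5239 - 92 = -5331$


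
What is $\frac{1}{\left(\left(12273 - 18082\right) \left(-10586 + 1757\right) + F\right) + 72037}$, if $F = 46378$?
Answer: $\frac{1}{51406076} \approx 1.9453 \cdot 10^{-8}$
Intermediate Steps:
$\frac{1}{\left(\left(12273 - 18082\right) \left(-10586 + 1757\right) + F\right) + 72037} = \frac{1}{\left(\left(12273 - 18082\right) \left(-10586 + 1757\right) + 46378\right) + 72037} = \frac{1}{\left(\left(-5809\right) \left(-8829\right) + 46378\right) + 72037} = \frac{1}{\left(51287661 + 46378\right) + 72037} = \frac{1}{51334039 + 72037} = \frac{1}{51406076}$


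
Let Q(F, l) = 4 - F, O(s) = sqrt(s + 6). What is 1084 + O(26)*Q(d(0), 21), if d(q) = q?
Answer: 1084 + 16*sqrt(2) ≈ 1106.6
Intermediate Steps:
O(s) = sqrt(6 + s)
1084 + O(26)*Q(d(0), 21) = 1084 + sqrt(6 + 26)*(4 - 1*0) = 1084 + sqrt(32)*(4 + 0) = 1084 + (4*sqrt(2))*4 = 1084 + 16*sqrt(2)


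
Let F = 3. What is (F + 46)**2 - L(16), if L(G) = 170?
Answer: 2231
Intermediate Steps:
(F + 46)**2 - L(16) = (3 + 46)**2 - 1*170 = 49**2 - 170 = 2401 - 170 = 2231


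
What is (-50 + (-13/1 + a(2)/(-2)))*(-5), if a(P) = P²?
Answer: 325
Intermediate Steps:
(-50 + (-13/1 + a(2)/(-2)))*(-5) = (-50 + (-13/1 + 2²/(-2)))*(-5) = (-50 + (-13*1 + 4*(-½)))*(-5) = (-50 + (-13 - 2))*(-5) = (-50 - 15)*(-5) = -65*(-5) = 325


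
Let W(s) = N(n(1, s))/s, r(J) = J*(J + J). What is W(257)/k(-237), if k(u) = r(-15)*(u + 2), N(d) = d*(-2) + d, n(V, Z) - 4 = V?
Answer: 1/5435550 ≈ 1.8397e-7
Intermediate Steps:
n(V, Z) = 4 + V
r(J) = 2*J² (r(J) = J*(2*J) = 2*J²)
N(d) = -d (N(d) = -2*d + d = -d)
k(u) = 900 + 450*u (k(u) = (2*(-15)²)*(u + 2) = (2*225)*(2 + u) = 450*(2 + u) = 900 + 450*u)
W(s) = -5/s (W(s) = (-(4 + 1))/s = (-1*5)/s = -5/s)
W(257)/k(-237) = (-5/257)/(900 + 450*(-237)) = (-5*1/257)/(900 - 106650) = -5/257/(-105750) = -5/257*(-1/105750) = 1/5435550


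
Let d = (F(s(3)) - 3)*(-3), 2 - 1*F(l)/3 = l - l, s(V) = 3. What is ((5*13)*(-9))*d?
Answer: 5265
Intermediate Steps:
F(l) = 6 (F(l) = 6 - 3*(l - l) = 6 - 3*0 = 6 + 0 = 6)
d = -9 (d = (6 - 3)*(-3) = 3*(-3) = -9)
((5*13)*(-9))*d = ((5*13)*(-9))*(-9) = (65*(-9))*(-9) = -585*(-9) = 5265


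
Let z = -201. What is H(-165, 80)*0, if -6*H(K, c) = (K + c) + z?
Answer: 0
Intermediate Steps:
H(K, c) = 67/2 - K/6 - c/6 (H(K, c) = -((K + c) - 201)/6 = -(-201 + K + c)/6 = 67/2 - K/6 - c/6)
H(-165, 80)*0 = (67/2 - 1/6*(-165) - 1/6*80)*0 = (67/2 + 55/2 - 40/3)*0 = (143/3)*0 = 0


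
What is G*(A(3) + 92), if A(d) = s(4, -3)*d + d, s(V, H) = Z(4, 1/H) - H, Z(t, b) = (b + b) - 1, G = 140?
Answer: 13860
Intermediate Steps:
Z(t, b) = -1 + 2*b (Z(t, b) = 2*b - 1 = -1 + 2*b)
s(V, H) = -1 - H + 2/H (s(V, H) = (-1 + 2/H) - H = -1 - H + 2/H)
A(d) = 7*d/3 (A(d) = (-1 - 1*(-3) + 2/(-3))*d + d = (-1 + 3 + 2*(-⅓))*d + d = (-1 + 3 - ⅔)*d + d = 4*d/3 + d = 7*d/3)
G*(A(3) + 92) = 140*((7/3)*3 + 92) = 140*(7 + 92) = 140*99 = 13860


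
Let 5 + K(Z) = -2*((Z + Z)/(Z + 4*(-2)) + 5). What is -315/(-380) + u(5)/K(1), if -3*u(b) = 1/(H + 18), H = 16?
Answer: 324779/391476 ≈ 0.82963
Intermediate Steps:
u(b) = -1/102 (u(b) = -1/(3*(16 + 18)) = -⅓/34 = -⅓*1/34 = -1/102)
K(Z) = -15 - 4*Z/(-8 + Z) (K(Z) = -5 - 2*((Z + Z)/(Z + 4*(-2)) + 5) = -5 - 2*((2*Z)/(Z - 8) + 5) = -5 - 2*((2*Z)/(-8 + Z) + 5) = -5 - 2*(2*Z/(-8 + Z) + 5) = -5 - 2*(5 + 2*Z/(-8 + Z)) = -5 + (-10 - 4*Z/(-8 + Z)) = -15 - 4*Z/(-8 + Z))
-315/(-380) + u(5)/K(1) = -315/(-380) - (-8 + 1)/(120 - 19*1)/102 = -315*(-1/380) - (-7/(120 - 19))/102 = 63/76 - 1/(102*((-⅐*101))) = 63/76 - 1/(102*(-101/7)) = 63/76 - 1/102*(-7/101) = 63/76 + 7/10302 = 324779/391476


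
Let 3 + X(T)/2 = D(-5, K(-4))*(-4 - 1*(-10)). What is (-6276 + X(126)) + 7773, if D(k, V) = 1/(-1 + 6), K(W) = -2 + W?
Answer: 7467/5 ≈ 1493.4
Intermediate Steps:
D(k, V) = ⅕ (D(k, V) = 1/5 = ⅕)
X(T) = -18/5 (X(T) = -6 + 2*((-4 - 1*(-10))/5) = -6 + 2*((-4 + 10)/5) = -6 + 2*((⅕)*6) = -6 + 2*(6/5) = -6 + 12/5 = -18/5)
(-6276 + X(126)) + 7773 = (-6276 - 18/5) + 7773 = -31398/5 + 7773 = 7467/5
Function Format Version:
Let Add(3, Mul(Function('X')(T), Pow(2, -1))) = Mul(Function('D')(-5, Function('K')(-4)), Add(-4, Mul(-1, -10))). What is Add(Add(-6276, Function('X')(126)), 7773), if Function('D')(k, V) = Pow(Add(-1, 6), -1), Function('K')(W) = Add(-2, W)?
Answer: Rational(7467, 5) ≈ 1493.4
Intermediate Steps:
Function('D')(k, V) = Rational(1, 5) (Function('D')(k, V) = Pow(5, -1) = Rational(1, 5))
Function('X')(T) = Rational(-18, 5) (Function('X')(T) = Add(-6, Mul(2, Mul(Rational(1, 5), Add(-4, Mul(-1, -10))))) = Add(-6, Mul(2, Mul(Rational(1, 5), Add(-4, 10)))) = Add(-6, Mul(2, Mul(Rational(1, 5), 6))) = Add(-6, Mul(2, Rational(6, 5))) = Add(-6, Rational(12, 5)) = Rational(-18, 5))
Add(Add(-6276, Function('X')(126)), 7773) = Add(Add(-6276, Rational(-18, 5)), 7773) = Add(Rational(-31398, 5), 7773) = Rational(7467, 5)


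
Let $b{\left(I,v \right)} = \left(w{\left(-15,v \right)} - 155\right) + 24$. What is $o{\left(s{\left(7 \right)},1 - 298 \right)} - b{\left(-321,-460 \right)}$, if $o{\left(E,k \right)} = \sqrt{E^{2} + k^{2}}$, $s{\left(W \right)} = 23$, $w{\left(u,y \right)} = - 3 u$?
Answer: $86 + \sqrt{88738} \approx 383.89$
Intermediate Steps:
$b{\left(I,v \right)} = -86$ ($b{\left(I,v \right)} = \left(\left(-3\right) \left(-15\right) - 155\right) + 24 = \left(45 - 155\right) + 24 = -110 + 24 = -86$)
$o{\left(s{\left(7 \right)},1 - 298 \right)} - b{\left(-321,-460 \right)} = \sqrt{23^{2} + \left(1 - 298\right)^{2}} - -86 = \sqrt{529 + \left(1 - 298\right)^{2}} + 86 = \sqrt{529 + \left(-297\right)^{2}} + 86 = \sqrt{529 + 88209} + 86 = \sqrt{88738} + 86 = 86 + \sqrt{88738}$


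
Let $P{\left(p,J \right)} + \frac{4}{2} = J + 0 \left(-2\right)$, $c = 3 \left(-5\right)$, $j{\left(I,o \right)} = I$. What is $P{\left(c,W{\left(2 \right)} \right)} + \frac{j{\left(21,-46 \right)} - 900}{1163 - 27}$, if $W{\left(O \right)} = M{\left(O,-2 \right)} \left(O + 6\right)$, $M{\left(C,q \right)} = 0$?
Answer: $- \frac{3151}{1136} \approx -2.7738$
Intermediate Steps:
$c = -15$
$W{\left(O \right)} = 0$ ($W{\left(O \right)} = 0 \left(O + 6\right) = 0 \left(6 + O\right) = 0$)
$P{\left(p,J \right)} = -2 + J$ ($P{\left(p,J \right)} = -2 + \left(J + 0 \left(-2\right)\right) = -2 + \left(J + 0\right) = -2 + J$)
$P{\left(c,W{\left(2 \right)} \right)} + \frac{j{\left(21,-46 \right)} - 900}{1163 - 27} = \left(-2 + 0\right) + \frac{21 - 900}{1163 - 27} = -2 - \frac{879}{1136} = - \frac{3151}{1136}$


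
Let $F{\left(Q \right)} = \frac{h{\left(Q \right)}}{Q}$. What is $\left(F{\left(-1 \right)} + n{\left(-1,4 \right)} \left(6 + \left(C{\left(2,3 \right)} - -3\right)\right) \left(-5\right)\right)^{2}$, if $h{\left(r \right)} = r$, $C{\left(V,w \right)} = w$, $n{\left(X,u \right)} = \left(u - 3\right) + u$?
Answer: $89401$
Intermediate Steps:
$n{\left(X,u \right)} = -3 + 2 u$ ($n{\left(X,u \right)} = \left(-3 + u\right) + u = -3 + 2 u$)
$F{\left(Q \right)} = 1$ ($F{\left(Q \right)} = \frac{Q}{Q} = 1$)
$\left(F{\left(-1 \right)} + n{\left(-1,4 \right)} \left(6 + \left(C{\left(2,3 \right)} - -3\right)\right) \left(-5\right)\right)^{2} = \left(1 + \left(-3 + 2 \cdot 4\right) \left(6 + \left(3 - -3\right)\right) \left(-5\right)\right)^{2} = \left(1 + \left(-3 + 8\right) \left(6 + \left(3 + 3\right)\right) \left(-5\right)\right)^{2} = \left(1 + 5 \left(6 + 6\right) \left(-5\right)\right)^{2} = \left(1 + 5 \cdot 12 \left(-5\right)\right)^{2} = \left(1 + 5 \left(-60\right)\right)^{2} = \left(1 - 300\right)^{2} = \left(-299\right)^{2} = 89401$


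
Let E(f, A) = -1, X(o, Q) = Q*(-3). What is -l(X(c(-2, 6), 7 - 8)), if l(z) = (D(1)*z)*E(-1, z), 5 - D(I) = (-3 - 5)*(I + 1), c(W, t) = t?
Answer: 63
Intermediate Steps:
D(I) = 13 + 8*I (D(I) = 5 - (-3 - 5)*(I + 1) = 5 - (-8)*(1 + I) = 5 - (-8 - 8*I) = 5 + (8 + 8*I) = 13 + 8*I)
X(o, Q) = -3*Q
l(z) = -21*z (l(z) = ((13 + 8*1)*z)*(-1) = ((13 + 8)*z)*(-1) = (21*z)*(-1) = -21*z)
-l(X(c(-2, 6), 7 - 8)) = -(-21)*(-3*(7 - 8)) = -(-21)*(-3*(-1)) = -(-21)*3 = -1*(-63) = 63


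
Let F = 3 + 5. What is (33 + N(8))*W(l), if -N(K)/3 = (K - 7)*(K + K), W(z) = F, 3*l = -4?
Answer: -120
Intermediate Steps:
l = -4/3 (l = (⅓)*(-4) = -4/3 ≈ -1.3333)
F = 8
W(z) = 8
N(K) = -6*K*(-7 + K) (N(K) = -3*(K - 7)*(K + K) = -3*(-7 + K)*2*K = -6*K*(-7 + K))
(33 + N(8))*W(l) = (33 + 6*8*(7 - 1*8))*8 = (33 + 6*8*(7 - 8))*8 = (33 + 6*8*(-1))*8 = (33 - 48)*8 = -15*8 = -120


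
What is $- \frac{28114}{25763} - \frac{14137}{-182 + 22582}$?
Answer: $- \frac{993965131}{577091200} \approx -1.7224$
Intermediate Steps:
$- \frac{28114}{25763} - \frac{14137}{-182 + 22582} = \left(-28114\right) \frac{1}{25763} - \frac{14137}{22400} = - \frac{28114}{25763} - \frac{14137}{22400} = - \frac{993965131}{577091200}$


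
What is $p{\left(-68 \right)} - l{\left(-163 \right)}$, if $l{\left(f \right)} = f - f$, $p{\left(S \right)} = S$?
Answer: $-68$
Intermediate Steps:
$l{\left(f \right)} = 0$
$p{\left(-68 \right)} - l{\left(-163 \right)} = -68 - 0 = -68 + 0 = -68$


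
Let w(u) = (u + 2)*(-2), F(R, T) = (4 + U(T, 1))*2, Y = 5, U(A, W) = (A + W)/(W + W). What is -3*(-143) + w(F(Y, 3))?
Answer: 401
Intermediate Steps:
U(A, W) = (A + W)/(2*W) (U(A, W) = (A + W)/((2*W)) = (A + W)*(1/(2*W)) = (A + W)/(2*W))
F(R, T) = 9 + T (F(R, T) = (4 + (1/2)*(T + 1)/1)*2 = (4 + (1/2)*1*(1 + T))*2 = (4 + (1/2 + T/2))*2 = (9/2 + T/2)*2 = 9 + T)
w(u) = -4 - 2*u (w(u) = (2 + u)*(-2) = -4 - 2*u)
-3*(-143) + w(F(Y, 3)) = -3*(-143) + (-4 - 2*(9 + 3)) = 429 + (-4 - 2*12) = 429 + (-4 - 24) = 429 - 28 = 401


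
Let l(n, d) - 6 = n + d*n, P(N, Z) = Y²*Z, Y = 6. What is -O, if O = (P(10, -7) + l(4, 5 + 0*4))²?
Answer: -49284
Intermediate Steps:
P(N, Z) = 36*Z (P(N, Z) = 6²*Z = 36*Z)
l(n, d) = 6 + n + d*n (l(n, d) = 6 + (n + d*n) = 6 + n + d*n)
O = 49284 (O = (36*(-7) + (6 + 4 + (5 + 0*4)*4))² = (-252 + (6 + 4 + (5 + 0)*4))² = (-252 + (6 + 4 + 5*4))² = (-252 + (6 + 4 + 20))² = (-252 + 30)² = (-222)² = 49284)
-O = -1*49284 = -49284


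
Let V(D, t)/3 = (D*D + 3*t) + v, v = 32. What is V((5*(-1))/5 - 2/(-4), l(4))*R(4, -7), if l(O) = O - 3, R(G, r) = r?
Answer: -2961/4 ≈ -740.25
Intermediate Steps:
l(O) = -3 + O
V(D, t) = 96 + 3*D**2 + 9*t (V(D, t) = 3*((D*D + 3*t) + 32) = 3*((D**2 + 3*t) + 32) = 3*(32 + D**2 + 3*t) = 96 + 3*D**2 + 9*t)
V((5*(-1))/5 - 2/(-4), l(4))*R(4, -7) = (96 + 3*((5*(-1))/5 - 2/(-4))**2 + 9*(-3 + 4))*(-7) = (96 + 3*(-5*1/5 - 2*(-1/4))**2 + 9*1)*(-7) = (96 + 3*(-1 + 1/2)**2 + 9)*(-7) = (96 + 3*(-1/2)**2 + 9)*(-7) = (96 + 3*(1/4) + 9)*(-7) = (96 + 3/4 + 9)*(-7) = (423/4)*(-7) = -2961/4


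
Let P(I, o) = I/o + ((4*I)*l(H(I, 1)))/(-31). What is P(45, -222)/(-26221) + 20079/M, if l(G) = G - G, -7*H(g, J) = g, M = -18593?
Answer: -38960089071/36077001922 ≈ -1.0799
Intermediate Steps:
H(g, J) = -g/7
l(G) = 0
P(I, o) = I/o (P(I, o) = I/o + ((4*I)*0)/(-31) = I/o + 0*(-1/31) = I/o + 0 = I/o)
P(45, -222)/(-26221) + 20079/M = (45/(-222))/(-26221) + 20079/(-18593) = (45*(-1/222))*(-1/26221) + 20079*(-1/18593) = -15/74*(-1/26221) - 20079/18593 = 15/1940354 - 20079/18593 = -38960089071/36077001922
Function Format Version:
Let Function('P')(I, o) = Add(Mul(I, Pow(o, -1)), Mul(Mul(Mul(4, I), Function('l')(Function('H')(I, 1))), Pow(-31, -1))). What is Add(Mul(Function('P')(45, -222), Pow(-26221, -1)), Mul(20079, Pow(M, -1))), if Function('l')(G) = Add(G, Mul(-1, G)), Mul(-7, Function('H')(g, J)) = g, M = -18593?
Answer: Rational(-38960089071, 36077001922) ≈ -1.0799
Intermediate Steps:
Function('H')(g, J) = Mul(Rational(-1, 7), g)
Function('l')(G) = 0
Function('P')(I, o) = Mul(I, Pow(o, -1)) (Function('P')(I, o) = Add(Mul(I, Pow(o, -1)), Mul(Mul(Mul(4, I), 0), Pow(-31, -1))) = Add(Mul(I, Pow(o, -1)), Mul(0, Rational(-1, 31))) = Add(Mul(I, Pow(o, -1)), 0) = Mul(I, Pow(o, -1)))
Add(Mul(Function('P')(45, -222), Pow(-26221, -1)), Mul(20079, Pow(M, -1))) = Add(Mul(Mul(45, Pow(-222, -1)), Pow(-26221, -1)), Mul(20079, Pow(-18593, -1))) = Add(Mul(Mul(45, Rational(-1, 222)), Rational(-1, 26221)), Mul(20079, Rational(-1, 18593))) = Add(Mul(Rational(-15, 74), Rational(-1, 26221)), Rational(-20079, 18593)) = Add(Rational(15, 1940354), Rational(-20079, 18593)) = Rational(-38960089071, 36077001922)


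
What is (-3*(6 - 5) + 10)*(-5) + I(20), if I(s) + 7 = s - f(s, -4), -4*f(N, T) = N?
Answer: -17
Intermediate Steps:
f(N, T) = -N/4
I(s) = -7 + 5*s/4 (I(s) = -7 + (s - (-1)*s/4) = -7 + (s + s/4) = -7 + 5*s/4)
(-3*(6 - 5) + 10)*(-5) + I(20) = (-3*(6 - 5) + 10)*(-5) + (-7 + (5/4)*20) = (-3*1 + 10)*(-5) + (-7 + 25) = (-3 + 10)*(-5) + 18 = 7*(-5) + 18 = -35 + 18 = -17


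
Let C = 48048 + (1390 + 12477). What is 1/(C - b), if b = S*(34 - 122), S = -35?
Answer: 1/58835 ≈ 1.6997e-5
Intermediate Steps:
b = 3080 (b = -35*(34 - 122) = -35*(-88) = 3080)
C = 61915 (C = 48048 + 13867 = 61915)
1/(C - b) = 1/(61915 - 1*3080) = 1/(61915 - 3080) = 1/58835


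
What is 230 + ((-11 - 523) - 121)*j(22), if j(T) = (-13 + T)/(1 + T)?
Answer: -605/23 ≈ -26.304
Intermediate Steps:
j(T) = (-13 + T)/(1 + T)
230 + ((-11 - 523) - 121)*j(22) = 230 + ((-11 - 523) - 121)*((-13 + 22)/(1 + 22)) = 230 + (-534 - 121)*(9/23) = 230 - 655*9/23 = 230 - 5895/23 = -605/23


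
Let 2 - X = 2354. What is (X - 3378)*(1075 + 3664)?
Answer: -27154470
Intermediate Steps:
X = -2352 (X = 2 - 1*2354 = 2 - 2354 = -2352)
(X - 3378)*(1075 + 3664) = (-2352 - 3378)*(1075 + 3664) = -5730*4739 = -27154470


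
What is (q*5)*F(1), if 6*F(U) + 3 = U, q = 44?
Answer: -220/3 ≈ -73.333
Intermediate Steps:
F(U) = -1/2 + U/6
(q*5)*F(1) = (44*5)*(-1/2 + (1/6)*1) = 220*(-1/2 + 1/6) = 220*(-1/3) = -220/3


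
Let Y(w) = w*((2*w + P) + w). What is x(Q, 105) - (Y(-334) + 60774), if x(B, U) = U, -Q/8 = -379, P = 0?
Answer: -395337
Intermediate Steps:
Q = 3032 (Q = -8*(-379) = 3032)
Y(w) = 3*w² (Y(w) = w*((2*w + 0) + w) = w*(2*w + w) = w*(3*w) = 3*w²)
x(Q, 105) - (Y(-334) + 60774) = 105 - (3*(-334)² + 60774) = 105 - (3*111556 + 60774) = 105 - (334668 + 60774) = 105 - 1*395442 = 105 - 395442 = -395337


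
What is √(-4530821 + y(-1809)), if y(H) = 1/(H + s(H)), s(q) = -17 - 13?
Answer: 2*I*√3830719672245/1839 ≈ 2128.6*I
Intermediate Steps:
s(q) = -30
y(H) = 1/(-30 + H) (y(H) = 1/(H - 30) = 1/(-30 + H))
√(-4530821 + y(-1809)) = √(-4530821 + 1/(-30 - 1809)) = √(-4530821 + 1/(-1839)) = √(-4530821 - 1/1839) = √(-8332179820/1839) = 2*I*√3830719672245/1839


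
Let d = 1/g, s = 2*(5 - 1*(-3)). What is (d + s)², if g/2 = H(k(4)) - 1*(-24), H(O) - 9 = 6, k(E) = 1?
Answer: 1560001/6084 ≈ 256.41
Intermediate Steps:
s = 16 (s = 2*(5 + 3) = 2*8 = 16)
H(O) = 15 (H(O) = 9 + 6 = 15)
g = 78 (g = 2*(15 - 1*(-24)) = 2*(15 + 24) = 2*39 = 78)
d = 1/78 ≈ 0.012821
(d + s)² = (1/78 + 16)² = (1249/78)² = 1560001/6084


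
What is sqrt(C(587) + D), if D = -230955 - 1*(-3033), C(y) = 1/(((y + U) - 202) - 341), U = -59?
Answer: I*sqrt(51282465)/15 ≈ 477.41*I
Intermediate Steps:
C(y) = 1/(-602 + y) (C(y) = 1/(((y - 59) - 202) - 341) = 1/(((-59 + y) - 202) - 341) = 1/((-261 + y) - 341) = 1/(-602 + y))
D = -227922 (D = -230955 + 3033 = -227922)
sqrt(C(587) + D) = sqrt(1/(-602 + 587) - 227922) = sqrt(1/(-15) - 227922) = sqrt(-1/15 - 227922) = sqrt(-3418831/15) = I*sqrt(51282465)/15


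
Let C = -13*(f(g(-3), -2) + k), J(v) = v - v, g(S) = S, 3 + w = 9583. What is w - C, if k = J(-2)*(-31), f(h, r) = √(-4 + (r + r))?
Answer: 9580 + 26*I*√2 ≈ 9580.0 + 36.77*I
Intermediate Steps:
w = 9580 (w = -3 + 9583 = 9580)
f(h, r) = √(-4 + 2*r)
J(v) = 0
k = 0 (k = 0*(-31) = 0)
C = -26*I*√2 (C = -13*(√(-4 + 2*(-2)) + 0) = -13*(√(-4 - 4) + 0) = -13*(√(-8) + 0) = -13*(2*I*√2 + 0) = -26*I*√2 ≈ -36.77*I)
w - C = 9580 - (-26)*I*√2 = 9580 + 26*I*√2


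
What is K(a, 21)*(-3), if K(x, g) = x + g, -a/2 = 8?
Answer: -15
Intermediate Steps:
a = -16 (a = -2*8 = -16)
K(x, g) = g + x
K(a, 21)*(-3) = (21 - 16)*(-3) = 5*(-3) = -15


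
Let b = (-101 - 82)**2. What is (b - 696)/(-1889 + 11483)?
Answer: 10931/3198 ≈ 3.4181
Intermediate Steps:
b = 33489 (b = (-183)**2 = 33489)
(b - 696)/(-1889 + 11483) = (33489 - 696)/(-1889 + 11483) = 32793/9594 = 32793*(1/9594) = 10931/3198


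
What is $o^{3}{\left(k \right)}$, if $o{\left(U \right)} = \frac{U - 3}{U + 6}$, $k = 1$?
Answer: $- \frac{8}{343} \approx -0.023324$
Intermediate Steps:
$o{\left(U \right)} = \frac{-3 + U}{6 + U}$
$o^{3}{\left(k \right)} = \left(\frac{-3 + 1}{6 + 1}\right)^{3} = \left(\frac{1}{7} \left(-2\right)\right)^{3} = \left(- \frac{2}{7}\right)^{3} = - \frac{8}{343}$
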